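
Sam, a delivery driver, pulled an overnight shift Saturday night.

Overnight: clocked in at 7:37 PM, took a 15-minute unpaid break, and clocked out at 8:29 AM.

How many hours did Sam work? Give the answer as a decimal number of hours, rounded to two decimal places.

Overnight: 7:37 PM → midnight = 4 h 23 min; midnight → 8:29 AM = 8 h 29 min; span 12 h 52 min; less 15 min break → 12 h 37 min

12.62 hours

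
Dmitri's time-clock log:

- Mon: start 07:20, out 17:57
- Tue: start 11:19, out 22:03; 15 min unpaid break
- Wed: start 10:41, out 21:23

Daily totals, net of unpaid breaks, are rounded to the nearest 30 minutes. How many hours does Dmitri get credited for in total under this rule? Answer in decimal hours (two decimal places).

Mon: 07:20–17:57 = 10 h 37 min → rounds to 10 h 30 min
Tue: 11:19–22:03 = 10 h 44 min − 15 min = 10 h 29 min → rounds to 10 h 30 min
Wed: 10:41–21:23 = 10 h 42 min → rounds to 10 h 30 min
Total credited: 31 h 30 min.

31.50 hours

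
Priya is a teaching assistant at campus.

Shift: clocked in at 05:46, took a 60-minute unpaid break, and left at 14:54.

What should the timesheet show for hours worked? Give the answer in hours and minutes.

Shift: 05:46–14:54 = 9 h 8 min; less 60 min break → 8 h 8 min

8 h 8 min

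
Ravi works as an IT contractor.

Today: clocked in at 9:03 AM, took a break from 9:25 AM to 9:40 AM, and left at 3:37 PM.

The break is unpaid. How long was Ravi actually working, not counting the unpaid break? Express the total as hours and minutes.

6 h 19 min

Today: 9:03 AM–3:37 PM = 6 h 34 min; less 15 min break → 6 h 19 min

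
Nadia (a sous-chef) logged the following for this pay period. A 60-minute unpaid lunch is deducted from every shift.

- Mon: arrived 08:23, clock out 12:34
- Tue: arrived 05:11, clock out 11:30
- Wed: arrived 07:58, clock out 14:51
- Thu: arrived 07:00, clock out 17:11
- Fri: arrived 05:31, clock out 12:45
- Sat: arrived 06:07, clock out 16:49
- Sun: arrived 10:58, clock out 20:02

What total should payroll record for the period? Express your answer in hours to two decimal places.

47.57 hours

Mon: 08:23–12:34 = 4 h 11 min; less 60 min break → 3 h 11 min
Tue: 05:11–11:30 = 6 h 19 min; less 60 min break → 5 h 19 min
Wed: 07:58–14:51 = 6 h 53 min; less 60 min break → 5 h 53 min
Thu: 07:00–17:11 = 10 h 11 min; less 60 min break → 9 h 11 min
Fri: 05:31–12:45 = 7 h 14 min; less 60 min break → 6 h 14 min
Sat: 06:07–16:49 = 10 h 42 min; less 60 min break → 9 h 42 min
Sun: 10:58–20:02 = 9 h 4 min; less 60 min break → 8 h 4 min
Total: 3 h 11 min + 5 h 19 min + 5 h 53 min + 9 h 11 min + 6 h 14 min + 9 h 42 min + 8 h 4 min = 47 h 34 min.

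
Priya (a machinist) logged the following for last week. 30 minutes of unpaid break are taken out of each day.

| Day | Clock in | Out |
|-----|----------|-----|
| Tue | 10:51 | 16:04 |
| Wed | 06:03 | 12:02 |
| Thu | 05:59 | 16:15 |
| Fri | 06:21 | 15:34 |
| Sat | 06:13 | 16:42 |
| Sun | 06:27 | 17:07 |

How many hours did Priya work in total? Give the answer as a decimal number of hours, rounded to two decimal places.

Tue: 10:51–16:04 = 5 h 13 min; less 30 min break → 4 h 43 min
Wed: 06:03–12:02 = 5 h 59 min; less 30 min break → 5 h 29 min
Thu: 05:59–16:15 = 10 h 16 min; less 30 min break → 9 h 46 min
Fri: 06:21–15:34 = 9 h 13 min; less 30 min break → 8 h 43 min
Sat: 06:13–16:42 = 10 h 29 min; less 30 min break → 9 h 59 min
Sun: 06:27–17:07 = 10 h 40 min; less 30 min break → 10 h 10 min
Total: 4 h 43 min + 5 h 29 min + 9 h 46 min + 8 h 43 min + 9 h 59 min + 10 h 10 min = 48 h 50 min.

48.83 hours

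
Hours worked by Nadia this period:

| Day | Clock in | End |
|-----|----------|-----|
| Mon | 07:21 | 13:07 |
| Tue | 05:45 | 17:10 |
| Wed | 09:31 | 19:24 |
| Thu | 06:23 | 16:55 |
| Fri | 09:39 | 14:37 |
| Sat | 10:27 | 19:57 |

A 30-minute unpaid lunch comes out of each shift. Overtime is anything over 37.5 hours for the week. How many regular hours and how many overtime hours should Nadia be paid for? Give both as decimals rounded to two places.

Regular 37.50 hours, overtime 11.57 hours

Mon: 07:21–13:07 = 5 h 46 min; less 30 min break → 5 h 16 min
Tue: 05:45–17:10 = 11 h 25 min; less 30 min break → 10 h 55 min
Wed: 09:31–19:24 = 9 h 53 min; less 30 min break → 9 h 23 min
Thu: 06:23–16:55 = 10 h 32 min; less 30 min break → 10 h 2 min
Fri: 09:39–14:37 = 4 h 58 min; less 30 min break → 4 h 28 min
Sat: 10:27–19:57 = 9 h 30 min; less 30 min break → 9 h 0 min
Total worked: 49 h 4 min = 49.07 h.
Threshold 37.5 h → overtime 11 h 34 min, regular 37 h 30 min.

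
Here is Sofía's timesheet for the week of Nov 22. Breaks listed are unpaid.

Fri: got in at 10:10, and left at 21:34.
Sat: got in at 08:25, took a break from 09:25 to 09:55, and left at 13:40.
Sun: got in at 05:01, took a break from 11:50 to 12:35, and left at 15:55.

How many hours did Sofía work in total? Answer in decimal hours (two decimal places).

26.30 hours

Fri: 10:10–21:34 = 11 h 24 min
Sat: 08:25–13:40 = 5 h 15 min; less 30 min break → 4 h 45 min
Sun: 05:01–15:55 = 10 h 54 min; less 45 min break → 10 h 9 min
Total: 11 h 24 min + 4 h 45 min + 10 h 9 min = 26 h 18 min.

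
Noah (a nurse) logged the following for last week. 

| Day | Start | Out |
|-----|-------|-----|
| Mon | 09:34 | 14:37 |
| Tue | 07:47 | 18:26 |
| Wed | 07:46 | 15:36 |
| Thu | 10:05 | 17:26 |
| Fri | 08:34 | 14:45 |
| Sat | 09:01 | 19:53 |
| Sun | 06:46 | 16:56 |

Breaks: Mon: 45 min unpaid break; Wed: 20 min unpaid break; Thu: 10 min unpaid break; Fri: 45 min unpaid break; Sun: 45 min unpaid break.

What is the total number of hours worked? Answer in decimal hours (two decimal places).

Mon: 09:34–14:37 = 5 h 3 min; less 45 min break → 4 h 18 min
Tue: 07:47–18:26 = 10 h 39 min
Wed: 07:46–15:36 = 7 h 50 min; less 20 min break → 7 h 30 min
Thu: 10:05–17:26 = 7 h 21 min; less 10 min break → 7 h 11 min
Fri: 08:34–14:45 = 6 h 11 min; less 45 min break → 5 h 26 min
Sat: 09:01–19:53 = 10 h 52 min
Sun: 06:46–16:56 = 10 h 10 min; less 45 min break → 9 h 25 min
Total: 4 h 18 min + 10 h 39 min + 7 h 30 min + 7 h 11 min + 5 h 26 min + 10 h 52 min + 9 h 25 min = 55 h 21 min.

55.35 hours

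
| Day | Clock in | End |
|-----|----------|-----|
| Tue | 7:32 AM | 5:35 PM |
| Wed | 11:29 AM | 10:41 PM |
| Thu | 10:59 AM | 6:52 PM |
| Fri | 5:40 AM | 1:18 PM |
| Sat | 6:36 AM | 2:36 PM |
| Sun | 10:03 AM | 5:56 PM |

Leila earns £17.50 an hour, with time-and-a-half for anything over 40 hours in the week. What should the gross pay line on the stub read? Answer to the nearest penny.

£1032.06

Tue: 7:32 AM–5:35 PM = 10 h 3 min
Wed: 11:29 AM–10:41 PM = 11 h 12 min
Thu: 10:59 AM–6:52 PM = 7 h 53 min
Fri: 5:40 AM–1:18 PM = 7 h 38 min
Sat: 6:36 AM–2:36 PM = 8 h 0 min
Sun: 10:03 AM–5:56 PM = 7 h 53 min
Total worked: 52 h 39 min = 3159 min.
Regular 40 h 0 min = 2400 min at £17.50/h; overtime 12 h 39 min = 759 min at £26.25/h.
Pay = (2400 × £17.50 + 759 × £26.25) ÷ 60 = £1032.06.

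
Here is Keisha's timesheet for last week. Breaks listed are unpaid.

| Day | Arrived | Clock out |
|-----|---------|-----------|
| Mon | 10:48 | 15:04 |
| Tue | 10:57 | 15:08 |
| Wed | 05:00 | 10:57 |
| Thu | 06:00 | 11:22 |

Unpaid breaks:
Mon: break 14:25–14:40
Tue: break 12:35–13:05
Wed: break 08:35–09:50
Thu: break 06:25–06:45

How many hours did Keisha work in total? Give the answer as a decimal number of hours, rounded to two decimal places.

Mon: 10:48–15:04 = 4 h 16 min; less 15 min break → 4 h 1 min
Tue: 10:57–15:08 = 4 h 11 min; less 30 min break → 3 h 41 min
Wed: 05:00–10:57 = 5 h 57 min; less 75 min break → 4 h 42 min
Thu: 06:00–11:22 = 5 h 22 min; less 20 min break → 5 h 2 min
Total: 4 h 1 min + 3 h 41 min + 4 h 42 min + 5 h 2 min = 17 h 26 min.

17.43 hours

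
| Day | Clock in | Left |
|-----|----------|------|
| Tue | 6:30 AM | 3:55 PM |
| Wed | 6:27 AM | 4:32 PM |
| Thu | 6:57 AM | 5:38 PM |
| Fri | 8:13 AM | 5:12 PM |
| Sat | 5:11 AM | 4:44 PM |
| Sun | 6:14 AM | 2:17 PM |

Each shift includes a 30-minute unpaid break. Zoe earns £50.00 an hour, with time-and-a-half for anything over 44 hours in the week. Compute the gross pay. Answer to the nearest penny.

£3082.50

Tue: 6:30 AM–3:55 PM = 9 h 25 min; less 30 min break → 8 h 55 min
Wed: 6:27 AM–4:32 PM = 10 h 5 min; less 30 min break → 9 h 35 min
Thu: 6:57 AM–5:38 PM = 10 h 41 min; less 30 min break → 10 h 11 min
Fri: 8:13 AM–5:12 PM = 8 h 59 min; less 30 min break → 8 h 29 min
Sat: 5:11 AM–4:44 PM = 11 h 33 min; less 30 min break → 11 h 3 min
Sun: 6:14 AM–2:17 PM = 8 h 3 min; less 30 min break → 7 h 33 min
Total worked: 55 h 46 min = 3346 min.
Regular 44 h 0 min = 2640 min at £50.00/h; overtime 11 h 46 min = 706 min at £75.00/h.
Pay = (2640 × £50.00 + 706 × £75.00) ÷ 60 = £3082.50.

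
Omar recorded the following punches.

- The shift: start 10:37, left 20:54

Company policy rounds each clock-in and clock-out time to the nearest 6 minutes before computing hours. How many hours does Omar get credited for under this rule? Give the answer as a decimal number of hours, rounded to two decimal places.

The shift: in 10:37→10:36, out 20:54→20:54; 10 h 18 min

10.30 hours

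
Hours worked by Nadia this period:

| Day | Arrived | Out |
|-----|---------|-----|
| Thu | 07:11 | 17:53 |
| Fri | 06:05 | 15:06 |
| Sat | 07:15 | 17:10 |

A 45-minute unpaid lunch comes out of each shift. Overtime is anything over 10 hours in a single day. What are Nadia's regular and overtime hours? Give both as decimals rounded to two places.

Regular 27.38 hours, overtime 0.00 hours

Thu: 07:11–17:53 = 10 h 42 min; less 45 min break → 9 h 57 min
Fri: 06:05–15:06 = 9 h 1 min; less 45 min break → 8 h 16 min
Sat: 07:15–17:10 = 9 h 55 min; less 45 min break → 9 h 10 min
Thu reg 9 h 57 min / OT 0 h 0 min; Fri reg 8 h 16 min / OT 0 h 0 min; Sat reg 9 h 10 min / OT 0 h 0 min.
Totals: regular 27 h 23 min, overtime 0 h 0 min.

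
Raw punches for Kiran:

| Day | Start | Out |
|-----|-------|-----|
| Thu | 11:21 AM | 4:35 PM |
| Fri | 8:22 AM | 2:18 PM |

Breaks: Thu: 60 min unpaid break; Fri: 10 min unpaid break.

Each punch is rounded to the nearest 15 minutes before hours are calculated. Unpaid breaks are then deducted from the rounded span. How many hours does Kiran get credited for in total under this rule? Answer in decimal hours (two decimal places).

10.08 hours

Thu: in 11:21 AM→11:15 AM, out 4:35 PM→4:30 PM; 5 h 15 min − 60 min = 4 h 15 min
Fri: in 8:22 AM→8:15 AM, out 2:18 PM→2:15 PM; 6 h 0 min − 10 min = 5 h 50 min
Total credited: 10 h 5 min.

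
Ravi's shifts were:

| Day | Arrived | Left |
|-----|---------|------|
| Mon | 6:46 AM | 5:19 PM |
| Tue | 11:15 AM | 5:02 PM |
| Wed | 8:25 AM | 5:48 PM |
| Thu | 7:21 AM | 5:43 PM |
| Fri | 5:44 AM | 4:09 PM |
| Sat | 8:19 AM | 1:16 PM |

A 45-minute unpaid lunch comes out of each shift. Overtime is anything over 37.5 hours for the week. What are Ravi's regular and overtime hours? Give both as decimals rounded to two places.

Regular 37.50 hours, overtime 9.45 hours

Mon: 6:46 AM–5:19 PM = 10 h 33 min; less 45 min break → 9 h 48 min
Tue: 11:15 AM–5:02 PM = 5 h 47 min; less 45 min break → 5 h 2 min
Wed: 8:25 AM–5:48 PM = 9 h 23 min; less 45 min break → 8 h 38 min
Thu: 7:21 AM–5:43 PM = 10 h 22 min; less 45 min break → 9 h 37 min
Fri: 5:44 AM–4:09 PM = 10 h 25 min; less 45 min break → 9 h 40 min
Sat: 8:19 AM–1:16 PM = 4 h 57 min; less 45 min break → 4 h 12 min
Total worked: 46 h 57 min = 46.95 h.
Threshold 37.5 h → overtime 9 h 27 min, regular 37 h 30 min.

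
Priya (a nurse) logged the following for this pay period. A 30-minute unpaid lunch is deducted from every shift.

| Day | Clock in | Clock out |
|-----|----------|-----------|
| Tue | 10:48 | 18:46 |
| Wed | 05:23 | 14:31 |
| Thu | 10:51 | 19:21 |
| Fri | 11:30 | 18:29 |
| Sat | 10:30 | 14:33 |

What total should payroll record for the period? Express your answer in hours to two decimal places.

34.13 hours

Tue: 10:48–18:46 = 7 h 58 min; less 30 min break → 7 h 28 min
Wed: 05:23–14:31 = 9 h 8 min; less 30 min break → 8 h 38 min
Thu: 10:51–19:21 = 8 h 30 min; less 30 min break → 8 h 0 min
Fri: 11:30–18:29 = 6 h 59 min; less 30 min break → 6 h 29 min
Sat: 10:30–14:33 = 4 h 3 min; less 30 min break → 3 h 33 min
Total: 7 h 28 min + 8 h 38 min + 8 h 0 min + 6 h 29 min + 3 h 33 min = 34 h 8 min.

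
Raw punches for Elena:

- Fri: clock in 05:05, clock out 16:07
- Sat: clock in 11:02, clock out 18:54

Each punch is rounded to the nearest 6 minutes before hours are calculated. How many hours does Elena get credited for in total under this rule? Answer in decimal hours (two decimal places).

Fri: in 05:05→05:06, out 16:07→16:06; 11 h 0 min
Sat: in 11:02→11:00, out 18:54→18:54; 7 h 54 min
Total credited: 18 h 54 min.

18.90 hours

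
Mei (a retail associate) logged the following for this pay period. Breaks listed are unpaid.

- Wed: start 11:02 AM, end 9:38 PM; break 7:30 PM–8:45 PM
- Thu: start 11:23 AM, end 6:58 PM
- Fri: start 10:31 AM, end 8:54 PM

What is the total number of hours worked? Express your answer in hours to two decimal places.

Wed: 11:02 AM–9:38 PM = 10 h 36 min; less 75 min break → 9 h 21 min
Thu: 11:23 AM–6:58 PM = 7 h 35 min
Fri: 10:31 AM–8:54 PM = 10 h 23 min
Total: 9 h 21 min + 7 h 35 min + 10 h 23 min = 27 h 19 min.

27.32 hours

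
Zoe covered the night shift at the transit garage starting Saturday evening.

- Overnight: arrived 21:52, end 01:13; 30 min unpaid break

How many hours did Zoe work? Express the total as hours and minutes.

Overnight: 21:52 → midnight = 2 h 8 min; midnight → 01:13 = 1 h 13 min; span 3 h 21 min; less 30 min break → 2 h 51 min

2 h 51 min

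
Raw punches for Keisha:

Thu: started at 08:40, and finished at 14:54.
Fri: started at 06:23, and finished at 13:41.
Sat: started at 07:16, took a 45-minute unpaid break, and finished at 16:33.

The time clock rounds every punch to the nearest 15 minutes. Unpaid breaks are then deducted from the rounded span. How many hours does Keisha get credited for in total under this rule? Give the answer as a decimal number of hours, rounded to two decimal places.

22.00 hours

Thu: in 08:40→08:45, out 14:54→15:00; 6 h 15 min
Fri: in 06:23→06:30, out 13:41→13:45; 7 h 15 min
Sat: in 07:16→07:15, out 16:33→16:30; 9 h 15 min − 45 min = 8 h 30 min
Total credited: 22 h 0 min.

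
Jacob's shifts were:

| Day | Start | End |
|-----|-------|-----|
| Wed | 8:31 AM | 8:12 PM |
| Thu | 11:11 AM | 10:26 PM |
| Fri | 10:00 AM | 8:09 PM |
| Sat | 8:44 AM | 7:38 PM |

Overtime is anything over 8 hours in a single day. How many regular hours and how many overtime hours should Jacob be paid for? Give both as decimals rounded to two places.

Wed: 8:31 AM–8:12 PM = 11 h 41 min
Thu: 11:11 AM–10:26 PM = 11 h 15 min
Fri: 10:00 AM–8:09 PM = 10 h 9 min
Sat: 8:44 AM–7:38 PM = 10 h 54 min
Wed reg 8 h 0 min / OT 3 h 41 min; Thu reg 8 h 0 min / OT 3 h 15 min; Fri reg 8 h 0 min / OT 2 h 9 min; Sat reg 8 h 0 min / OT 2 h 54 min.
Totals: regular 32 h 0 min, overtime 11 h 59 min.

Regular 32.00 hours, overtime 11.98 hours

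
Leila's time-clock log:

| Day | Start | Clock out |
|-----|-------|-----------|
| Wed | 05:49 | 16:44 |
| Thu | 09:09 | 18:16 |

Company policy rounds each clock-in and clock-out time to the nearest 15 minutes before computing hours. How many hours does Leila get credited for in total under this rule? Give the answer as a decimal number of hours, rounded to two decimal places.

20.00 hours

Wed: in 05:49→05:45, out 16:44→16:45; 11 h 0 min
Thu: in 09:09→09:15, out 18:16→18:15; 9 h 0 min
Total credited: 20 h 0 min.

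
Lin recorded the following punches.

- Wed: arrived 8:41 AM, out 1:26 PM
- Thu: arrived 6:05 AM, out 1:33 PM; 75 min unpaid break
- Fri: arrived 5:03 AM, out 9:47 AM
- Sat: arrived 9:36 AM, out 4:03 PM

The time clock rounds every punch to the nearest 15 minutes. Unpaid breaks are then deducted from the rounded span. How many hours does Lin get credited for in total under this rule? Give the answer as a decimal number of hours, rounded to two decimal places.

22.25 hours

Wed: in 8:41 AM→8:45 AM, out 1:26 PM→1:30 PM; 4 h 45 min
Thu: in 6:05 AM→6:00 AM, out 1:33 PM→1:30 PM; 7 h 30 min − 75 min = 6 h 15 min
Fri: in 5:03 AM→5:00 AM, out 9:47 AM→9:45 AM; 4 h 45 min
Sat: in 9:36 AM→9:30 AM, out 4:03 PM→4:00 PM; 6 h 30 min
Total credited: 22 h 15 min.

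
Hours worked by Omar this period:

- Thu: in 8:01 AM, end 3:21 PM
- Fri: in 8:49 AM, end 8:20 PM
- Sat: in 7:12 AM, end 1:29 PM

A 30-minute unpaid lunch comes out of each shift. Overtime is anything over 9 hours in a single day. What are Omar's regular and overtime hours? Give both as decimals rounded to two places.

Thu: 8:01 AM–3:21 PM = 7 h 20 min; less 30 min break → 6 h 50 min
Fri: 8:49 AM–8:20 PM = 11 h 31 min; less 30 min break → 11 h 1 min
Sat: 7:12 AM–1:29 PM = 6 h 17 min; less 30 min break → 5 h 47 min
Thu reg 6 h 50 min / OT 0 h 0 min; Fri reg 9 h 0 min / OT 2 h 1 min; Sat reg 5 h 47 min / OT 0 h 0 min.
Totals: regular 21 h 37 min, overtime 2 h 1 min.

Regular 21.62 hours, overtime 2.02 hours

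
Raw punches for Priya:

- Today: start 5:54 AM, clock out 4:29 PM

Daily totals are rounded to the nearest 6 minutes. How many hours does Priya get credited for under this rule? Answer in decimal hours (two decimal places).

10.60 hours

Today: 5:54 AM–4:29 PM = 10 h 35 min → rounds to 10 h 36 min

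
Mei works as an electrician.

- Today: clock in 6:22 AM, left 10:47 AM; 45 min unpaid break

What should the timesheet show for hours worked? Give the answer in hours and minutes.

3 h 40 min

Today: 6:22 AM–10:47 AM = 4 h 25 min; less 45 min break → 3 h 40 min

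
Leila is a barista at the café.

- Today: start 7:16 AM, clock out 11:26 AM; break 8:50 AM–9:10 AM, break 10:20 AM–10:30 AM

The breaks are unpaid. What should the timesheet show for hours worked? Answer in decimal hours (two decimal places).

3.67 hours

Today: 7:16 AM–11:26 AM = 4 h 10 min; less 30 min break → 3 h 40 min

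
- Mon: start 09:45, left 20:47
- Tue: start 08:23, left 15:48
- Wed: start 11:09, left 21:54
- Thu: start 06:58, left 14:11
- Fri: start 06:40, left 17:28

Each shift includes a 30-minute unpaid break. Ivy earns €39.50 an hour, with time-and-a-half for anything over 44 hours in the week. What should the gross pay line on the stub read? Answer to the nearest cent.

Mon: 09:45–20:47 = 11 h 2 min; less 30 min break → 10 h 32 min
Tue: 08:23–15:48 = 7 h 25 min; less 30 min break → 6 h 55 min
Wed: 11:09–21:54 = 10 h 45 min; less 30 min break → 10 h 15 min
Thu: 06:58–14:11 = 7 h 13 min; less 30 min break → 6 h 43 min
Fri: 06:40–17:28 = 10 h 48 min; less 30 min break → 10 h 18 min
Total worked: 44 h 43 min = 2683 min.
Regular 44 h 0 min = 2640 min at €39.50/h; overtime 0 h 43 min = 43 min at €59.25/h.
Pay = (2640 × €39.50 + 43 × €59.25) ÷ 60 = €1780.46.

€1780.46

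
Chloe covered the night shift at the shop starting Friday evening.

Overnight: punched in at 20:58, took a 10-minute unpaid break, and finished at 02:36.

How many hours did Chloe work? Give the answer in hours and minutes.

Overnight: 20:58 → midnight = 3 h 2 min; midnight → 02:36 = 2 h 36 min; span 5 h 38 min; less 10 min break → 5 h 28 min

5 h 28 min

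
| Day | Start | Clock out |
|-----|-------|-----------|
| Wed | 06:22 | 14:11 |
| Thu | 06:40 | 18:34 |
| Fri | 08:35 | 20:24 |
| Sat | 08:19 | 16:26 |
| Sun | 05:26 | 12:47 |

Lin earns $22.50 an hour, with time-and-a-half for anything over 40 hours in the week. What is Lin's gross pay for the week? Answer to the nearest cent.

Wed: 06:22–14:11 = 7 h 49 min
Thu: 06:40–18:34 = 11 h 54 min
Fri: 08:35–20:24 = 11 h 49 min
Sat: 08:19–16:26 = 8 h 7 min
Sun: 05:26–12:47 = 7 h 21 min
Total worked: 47 h 0 min = 2820 min.
Regular 40 h 0 min = 2400 min at $22.50/h; overtime 7 h 0 min = 420 min at $33.75/h.
Pay = (2400 × $22.50 + 420 × $33.75) ÷ 60 = $1136.25.

$1136.25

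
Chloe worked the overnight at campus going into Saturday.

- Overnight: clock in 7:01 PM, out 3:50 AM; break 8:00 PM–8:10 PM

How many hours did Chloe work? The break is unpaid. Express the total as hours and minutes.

Overnight: 7:01 PM → midnight = 4 h 59 min; midnight → 3:50 AM = 3 h 50 min; span 8 h 49 min; less 10 min break → 8 h 39 min

8 h 39 min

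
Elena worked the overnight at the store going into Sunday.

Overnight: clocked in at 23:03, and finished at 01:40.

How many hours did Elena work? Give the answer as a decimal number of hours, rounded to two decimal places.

Overnight: 23:03 → midnight = 0 h 57 min; midnight → 01:40 = 1 h 40 min; span 2 h 37 min

2.62 hours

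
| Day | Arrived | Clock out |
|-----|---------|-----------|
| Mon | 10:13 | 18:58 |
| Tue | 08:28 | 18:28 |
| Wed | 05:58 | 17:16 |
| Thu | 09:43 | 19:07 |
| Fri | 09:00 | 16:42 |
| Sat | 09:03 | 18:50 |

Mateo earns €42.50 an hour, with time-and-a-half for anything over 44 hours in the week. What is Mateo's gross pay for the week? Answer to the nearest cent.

Mon: 10:13–18:58 = 8 h 45 min
Tue: 08:28–18:28 = 10 h 0 min
Wed: 05:58–17:16 = 11 h 18 min
Thu: 09:43–19:07 = 9 h 24 min
Fri: 09:00–16:42 = 7 h 42 min
Sat: 09:03–18:50 = 9 h 47 min
Total worked: 56 h 56 min = 3416 min.
Regular 44 h 0 min = 2640 min at €42.50/h; overtime 12 h 56 min = 776 min at €63.75/h.
Pay = (2640 × €42.50 + 776 × €63.75) ÷ 60 = €2694.50.

€2694.50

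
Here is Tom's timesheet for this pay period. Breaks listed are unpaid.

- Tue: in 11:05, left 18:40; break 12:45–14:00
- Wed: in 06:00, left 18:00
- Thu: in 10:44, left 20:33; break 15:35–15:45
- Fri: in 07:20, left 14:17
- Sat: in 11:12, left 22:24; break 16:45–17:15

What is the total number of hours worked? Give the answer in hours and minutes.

45 h 38 min

Tue: 11:05–18:40 = 7 h 35 min; less 75 min break → 6 h 20 min
Wed: 06:00–18:00 = 12 h 0 min
Thu: 10:44–20:33 = 9 h 49 min; less 10 min break → 9 h 39 min
Fri: 07:20–14:17 = 6 h 57 min
Sat: 11:12–22:24 = 11 h 12 min; less 30 min break → 10 h 42 min
Total: 6 h 20 min + 12 h 0 min + 9 h 39 min + 6 h 57 min + 10 h 42 min = 45 h 38 min.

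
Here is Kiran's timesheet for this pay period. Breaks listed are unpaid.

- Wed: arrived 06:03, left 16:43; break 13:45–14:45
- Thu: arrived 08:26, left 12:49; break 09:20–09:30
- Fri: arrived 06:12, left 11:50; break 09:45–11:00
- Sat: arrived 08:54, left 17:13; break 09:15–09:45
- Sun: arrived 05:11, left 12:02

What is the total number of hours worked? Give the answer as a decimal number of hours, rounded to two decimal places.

32.93 hours

Wed: 06:03–16:43 = 10 h 40 min; less 60 min break → 9 h 40 min
Thu: 08:26–12:49 = 4 h 23 min; less 10 min break → 4 h 13 min
Fri: 06:12–11:50 = 5 h 38 min; less 75 min break → 4 h 23 min
Sat: 08:54–17:13 = 8 h 19 min; less 30 min break → 7 h 49 min
Sun: 05:11–12:02 = 6 h 51 min
Total: 9 h 40 min + 4 h 13 min + 4 h 23 min + 7 h 49 min + 6 h 51 min = 32 h 56 min.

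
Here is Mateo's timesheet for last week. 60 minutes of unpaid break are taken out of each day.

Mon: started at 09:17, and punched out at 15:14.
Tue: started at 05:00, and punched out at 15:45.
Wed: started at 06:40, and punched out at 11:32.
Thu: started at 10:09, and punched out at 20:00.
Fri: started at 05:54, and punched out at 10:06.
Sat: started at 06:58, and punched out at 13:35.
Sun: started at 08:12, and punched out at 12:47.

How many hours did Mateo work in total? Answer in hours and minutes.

39 h 49 min

Mon: 09:17–15:14 = 5 h 57 min; less 60 min break → 4 h 57 min
Tue: 05:00–15:45 = 10 h 45 min; less 60 min break → 9 h 45 min
Wed: 06:40–11:32 = 4 h 52 min; less 60 min break → 3 h 52 min
Thu: 10:09–20:00 = 9 h 51 min; less 60 min break → 8 h 51 min
Fri: 05:54–10:06 = 4 h 12 min; less 60 min break → 3 h 12 min
Sat: 06:58–13:35 = 6 h 37 min; less 60 min break → 5 h 37 min
Sun: 08:12–12:47 = 4 h 35 min; less 60 min break → 3 h 35 min
Total: 4 h 57 min + 9 h 45 min + 3 h 52 min + 8 h 51 min + 3 h 12 min + 5 h 37 min + 3 h 35 min = 39 h 49 min.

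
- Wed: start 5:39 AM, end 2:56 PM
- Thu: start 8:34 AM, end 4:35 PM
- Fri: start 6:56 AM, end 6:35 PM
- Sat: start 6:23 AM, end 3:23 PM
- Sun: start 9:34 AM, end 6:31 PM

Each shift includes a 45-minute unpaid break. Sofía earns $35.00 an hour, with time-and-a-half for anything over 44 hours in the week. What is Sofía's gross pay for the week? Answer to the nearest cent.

$1510.25

Wed: 5:39 AM–2:56 PM = 9 h 17 min; less 45 min break → 8 h 32 min
Thu: 8:34 AM–4:35 PM = 8 h 1 min; less 45 min break → 7 h 16 min
Fri: 6:56 AM–6:35 PM = 11 h 39 min; less 45 min break → 10 h 54 min
Sat: 6:23 AM–3:23 PM = 9 h 0 min; less 45 min break → 8 h 15 min
Sun: 9:34 AM–6:31 PM = 8 h 57 min; less 45 min break → 8 h 12 min
Total worked: 43 h 9 min = 2589 min.
Regular 43 h 9 min = 2589 min at $35.00/h; overtime 0 h 0 min = 0 min at $52.50/h.
Pay = (2589 × $35.00 + 0 × $52.50) ÷ 60 = $1510.25.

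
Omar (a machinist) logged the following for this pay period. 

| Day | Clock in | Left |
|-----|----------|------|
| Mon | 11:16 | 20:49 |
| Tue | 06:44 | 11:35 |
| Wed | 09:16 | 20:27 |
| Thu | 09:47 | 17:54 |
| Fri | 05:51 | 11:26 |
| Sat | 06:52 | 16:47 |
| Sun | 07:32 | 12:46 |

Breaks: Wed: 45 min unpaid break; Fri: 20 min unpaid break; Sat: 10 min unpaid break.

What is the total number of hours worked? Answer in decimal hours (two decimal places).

53.18 hours

Mon: 11:16–20:49 = 9 h 33 min
Tue: 06:44–11:35 = 4 h 51 min
Wed: 09:16–20:27 = 11 h 11 min; less 45 min break → 10 h 26 min
Thu: 09:47–17:54 = 8 h 7 min
Fri: 05:51–11:26 = 5 h 35 min; less 20 min break → 5 h 15 min
Sat: 06:52–16:47 = 9 h 55 min; less 10 min break → 9 h 45 min
Sun: 07:32–12:46 = 5 h 14 min
Total: 9 h 33 min + 4 h 51 min + 10 h 26 min + 8 h 7 min + 5 h 15 min + 9 h 45 min + 5 h 14 min = 53 h 11 min.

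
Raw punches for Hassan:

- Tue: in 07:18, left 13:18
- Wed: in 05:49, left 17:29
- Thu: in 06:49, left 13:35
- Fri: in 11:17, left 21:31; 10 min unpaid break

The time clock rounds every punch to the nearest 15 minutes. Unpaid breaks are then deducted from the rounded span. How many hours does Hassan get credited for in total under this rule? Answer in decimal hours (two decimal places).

Tue: in 07:18→07:15, out 13:18→13:15; 6 h 0 min
Wed: in 05:49→05:45, out 17:29→17:30; 11 h 45 min
Thu: in 06:49→06:45, out 13:35→13:30; 6 h 45 min
Fri: in 11:17→11:15, out 21:31→21:30; 10 h 15 min − 10 min = 10 h 5 min
Total credited: 34 h 35 min.

34.58 hours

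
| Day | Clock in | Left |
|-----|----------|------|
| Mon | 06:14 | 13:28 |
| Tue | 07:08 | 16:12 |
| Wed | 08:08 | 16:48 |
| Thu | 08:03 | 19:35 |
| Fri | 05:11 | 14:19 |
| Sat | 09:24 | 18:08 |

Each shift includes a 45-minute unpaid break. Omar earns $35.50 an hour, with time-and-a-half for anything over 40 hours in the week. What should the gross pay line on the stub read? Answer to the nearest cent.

$1945.40

Mon: 06:14–13:28 = 7 h 14 min; less 45 min break → 6 h 29 min
Tue: 07:08–16:12 = 9 h 4 min; less 45 min break → 8 h 19 min
Wed: 08:08–16:48 = 8 h 40 min; less 45 min break → 7 h 55 min
Thu: 08:03–19:35 = 11 h 32 min; less 45 min break → 10 h 47 min
Fri: 05:11–14:19 = 9 h 8 min; less 45 min break → 8 h 23 min
Sat: 09:24–18:08 = 8 h 44 min; less 45 min break → 7 h 59 min
Total worked: 49 h 52 min = 2992 min.
Regular 40 h 0 min = 2400 min at $35.50/h; overtime 9 h 52 min = 592 min at $53.25/h.
Pay = (2400 × $35.50 + 592 × $53.25) ÷ 60 = $1945.40.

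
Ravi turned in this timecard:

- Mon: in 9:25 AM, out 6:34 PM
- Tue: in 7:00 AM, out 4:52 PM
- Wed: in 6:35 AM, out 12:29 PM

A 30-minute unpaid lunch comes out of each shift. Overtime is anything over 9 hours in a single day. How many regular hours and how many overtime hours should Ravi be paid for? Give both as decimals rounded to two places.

Mon: 9:25 AM–6:34 PM = 9 h 9 min; less 30 min break → 8 h 39 min
Tue: 7:00 AM–4:52 PM = 9 h 52 min; less 30 min break → 9 h 22 min
Wed: 6:35 AM–12:29 PM = 5 h 54 min; less 30 min break → 5 h 24 min
Mon reg 8 h 39 min / OT 0 h 0 min; Tue reg 9 h 0 min / OT 0 h 22 min; Wed reg 5 h 24 min / OT 0 h 0 min.
Totals: regular 23 h 3 min, overtime 0 h 22 min.

Regular 23.05 hours, overtime 0.37 hours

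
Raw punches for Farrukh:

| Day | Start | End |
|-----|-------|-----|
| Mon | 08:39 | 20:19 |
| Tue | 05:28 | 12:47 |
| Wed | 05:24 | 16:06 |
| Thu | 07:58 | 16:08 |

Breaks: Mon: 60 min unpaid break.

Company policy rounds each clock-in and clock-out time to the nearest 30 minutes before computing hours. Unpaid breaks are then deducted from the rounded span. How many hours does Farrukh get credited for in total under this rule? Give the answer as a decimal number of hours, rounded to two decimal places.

37.00 hours

Mon: in 08:39→08:30, out 20:19→20:30; 12 h 0 min − 60 min = 11 h 0 min
Tue: in 05:28→05:30, out 12:47→13:00; 7 h 30 min
Wed: in 05:24→05:30, out 16:06→16:00; 10 h 30 min
Thu: in 07:58→08:00, out 16:08→16:00; 8 h 0 min
Total credited: 37 h 0 min.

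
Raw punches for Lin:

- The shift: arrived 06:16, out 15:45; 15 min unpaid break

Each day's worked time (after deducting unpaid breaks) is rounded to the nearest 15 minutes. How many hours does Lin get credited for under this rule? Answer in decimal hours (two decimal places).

9.25 hours

The shift: 06:16–15:45 = 9 h 29 min − 15 min = 9 h 14 min → rounds to 9 h 15 min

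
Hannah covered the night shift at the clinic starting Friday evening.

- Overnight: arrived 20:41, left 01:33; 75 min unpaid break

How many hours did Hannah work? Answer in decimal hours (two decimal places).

3.62 hours

Overnight: 20:41 → midnight = 3 h 19 min; midnight → 01:33 = 1 h 33 min; span 4 h 52 min; less 75 min break → 3 h 37 min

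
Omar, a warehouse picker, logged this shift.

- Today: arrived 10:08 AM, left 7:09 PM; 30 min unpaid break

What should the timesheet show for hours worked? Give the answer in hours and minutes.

8 h 31 min

Today: 10:08 AM–7:09 PM = 9 h 1 min; less 30 min break → 8 h 31 min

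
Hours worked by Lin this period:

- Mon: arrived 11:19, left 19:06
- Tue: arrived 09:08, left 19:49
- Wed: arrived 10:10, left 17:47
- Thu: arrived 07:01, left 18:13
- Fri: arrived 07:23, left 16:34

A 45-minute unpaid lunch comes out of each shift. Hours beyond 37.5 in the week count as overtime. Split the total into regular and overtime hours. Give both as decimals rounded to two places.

Mon: 11:19–19:06 = 7 h 47 min; less 45 min break → 7 h 2 min
Tue: 09:08–19:49 = 10 h 41 min; less 45 min break → 9 h 56 min
Wed: 10:10–17:47 = 7 h 37 min; less 45 min break → 6 h 52 min
Thu: 07:01–18:13 = 11 h 12 min; less 45 min break → 10 h 27 min
Fri: 07:23–16:34 = 9 h 11 min; less 45 min break → 8 h 26 min
Total worked: 42 h 43 min = 42.72 h.
Threshold 37.5 h → overtime 5 h 13 min, regular 37 h 30 min.

Regular 37.50 hours, overtime 5.22 hours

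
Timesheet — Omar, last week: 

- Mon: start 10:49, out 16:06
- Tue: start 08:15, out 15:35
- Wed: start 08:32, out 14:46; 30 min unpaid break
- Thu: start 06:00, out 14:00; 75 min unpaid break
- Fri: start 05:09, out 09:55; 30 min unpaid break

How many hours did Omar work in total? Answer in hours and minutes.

Mon: 10:49–16:06 = 5 h 17 min
Tue: 08:15–15:35 = 7 h 20 min
Wed: 08:32–14:46 = 6 h 14 min; less 30 min break → 5 h 44 min
Thu: 06:00–14:00 = 8 h 0 min; less 75 min break → 6 h 45 min
Fri: 05:09–09:55 = 4 h 46 min; less 30 min break → 4 h 16 min
Total: 5 h 17 min + 7 h 20 min + 5 h 44 min + 6 h 45 min + 4 h 16 min = 29 h 22 min.

29 h 22 min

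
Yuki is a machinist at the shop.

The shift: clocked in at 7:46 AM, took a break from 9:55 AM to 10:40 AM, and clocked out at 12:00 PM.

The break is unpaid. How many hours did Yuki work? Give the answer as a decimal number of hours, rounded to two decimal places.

3.48 hours

The shift: 7:46 AM–12:00 PM = 4 h 14 min; less 45 min break → 3 h 29 min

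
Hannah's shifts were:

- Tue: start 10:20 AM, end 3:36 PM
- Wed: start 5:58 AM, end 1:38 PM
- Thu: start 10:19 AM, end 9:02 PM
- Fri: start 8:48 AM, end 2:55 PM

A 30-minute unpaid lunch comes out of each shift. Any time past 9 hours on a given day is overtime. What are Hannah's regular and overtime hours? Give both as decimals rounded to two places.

Tue: 10:20 AM–3:36 PM = 5 h 16 min; less 30 min break → 4 h 46 min
Wed: 5:58 AM–1:38 PM = 7 h 40 min; less 30 min break → 7 h 10 min
Thu: 10:19 AM–9:02 PM = 10 h 43 min; less 30 min break → 10 h 13 min
Fri: 8:48 AM–2:55 PM = 6 h 7 min; less 30 min break → 5 h 37 min
Tue reg 4 h 46 min / OT 0 h 0 min; Wed reg 7 h 10 min / OT 0 h 0 min; Thu reg 9 h 0 min / OT 1 h 13 min; Fri reg 5 h 37 min / OT 0 h 0 min.
Totals: regular 26 h 33 min, overtime 1 h 13 min.

Regular 26.55 hours, overtime 1.22 hours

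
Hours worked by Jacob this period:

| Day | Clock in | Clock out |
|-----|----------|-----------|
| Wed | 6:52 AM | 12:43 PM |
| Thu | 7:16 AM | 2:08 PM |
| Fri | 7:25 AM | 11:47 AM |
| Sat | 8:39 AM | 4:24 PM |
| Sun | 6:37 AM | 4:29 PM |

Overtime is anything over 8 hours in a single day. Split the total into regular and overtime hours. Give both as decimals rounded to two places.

Wed: 6:52 AM–12:43 PM = 5 h 51 min
Thu: 7:16 AM–2:08 PM = 6 h 52 min
Fri: 7:25 AM–11:47 AM = 4 h 22 min
Sat: 8:39 AM–4:24 PM = 7 h 45 min
Sun: 6:37 AM–4:29 PM = 9 h 52 min
Wed reg 5 h 51 min / OT 0 h 0 min; Thu reg 6 h 52 min / OT 0 h 0 min; Fri reg 4 h 22 min / OT 0 h 0 min; Sat reg 7 h 45 min / OT 0 h 0 min; Sun reg 8 h 0 min / OT 1 h 52 min.
Totals: regular 32 h 50 min, overtime 1 h 52 min.

Regular 32.83 hours, overtime 1.87 hours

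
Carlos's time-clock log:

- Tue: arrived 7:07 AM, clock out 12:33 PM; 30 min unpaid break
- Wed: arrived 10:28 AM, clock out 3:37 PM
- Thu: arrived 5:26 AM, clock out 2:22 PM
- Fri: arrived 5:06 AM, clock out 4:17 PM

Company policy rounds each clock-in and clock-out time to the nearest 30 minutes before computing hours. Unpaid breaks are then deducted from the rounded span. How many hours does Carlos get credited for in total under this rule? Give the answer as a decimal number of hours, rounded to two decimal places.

Tue: in 7:07 AM→7:00 AM, out 12:33 PM→12:30 PM; 5 h 30 min − 30 min = 5 h 0 min
Wed: in 10:28 AM→10:30 AM, out 3:37 PM→3:30 PM; 5 h 0 min
Thu: in 5:26 AM→5:30 AM, out 2:22 PM→2:30 PM; 9 h 0 min
Fri: in 5:06 AM→5:00 AM, out 4:17 PM→4:30 PM; 11 h 30 min
Total credited: 30 h 30 min.

30.50 hours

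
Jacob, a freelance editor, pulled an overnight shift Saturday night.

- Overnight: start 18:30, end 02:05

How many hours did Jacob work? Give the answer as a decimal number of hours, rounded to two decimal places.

Overnight: 18:30 → midnight = 5 h 30 min; midnight → 02:05 = 2 h 5 min; span 7 h 35 min

7.58 hours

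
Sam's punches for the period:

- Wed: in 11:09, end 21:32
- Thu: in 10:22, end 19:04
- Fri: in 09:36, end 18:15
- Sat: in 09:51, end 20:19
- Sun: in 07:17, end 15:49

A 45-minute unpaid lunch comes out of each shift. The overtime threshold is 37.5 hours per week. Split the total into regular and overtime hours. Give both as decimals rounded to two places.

Regular 37.50 hours, overtime 5.48 hours

Wed: 11:09–21:32 = 10 h 23 min; less 45 min break → 9 h 38 min
Thu: 10:22–19:04 = 8 h 42 min; less 45 min break → 7 h 57 min
Fri: 09:36–18:15 = 8 h 39 min; less 45 min break → 7 h 54 min
Sat: 09:51–20:19 = 10 h 28 min; less 45 min break → 9 h 43 min
Sun: 07:17–15:49 = 8 h 32 min; less 45 min break → 7 h 47 min
Total worked: 42 h 59 min = 42.98 h.
Threshold 37.5 h → overtime 5 h 29 min, regular 37 h 30 min.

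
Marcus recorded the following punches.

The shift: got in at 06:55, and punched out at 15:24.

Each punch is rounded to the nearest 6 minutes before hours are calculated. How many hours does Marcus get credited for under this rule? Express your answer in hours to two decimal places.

8.50 hours

The shift: in 06:55→06:54, out 15:24→15:24; 8 h 30 min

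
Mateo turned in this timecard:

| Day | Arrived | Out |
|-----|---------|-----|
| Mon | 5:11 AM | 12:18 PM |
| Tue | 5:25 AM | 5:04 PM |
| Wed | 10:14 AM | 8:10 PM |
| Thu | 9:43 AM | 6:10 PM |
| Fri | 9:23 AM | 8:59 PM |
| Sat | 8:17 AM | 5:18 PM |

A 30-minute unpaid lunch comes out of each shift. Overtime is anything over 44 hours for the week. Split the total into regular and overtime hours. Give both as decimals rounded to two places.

Regular 44.00 hours, overtime 10.77 hours

Mon: 5:11 AM–12:18 PM = 7 h 7 min; less 30 min break → 6 h 37 min
Tue: 5:25 AM–5:04 PM = 11 h 39 min; less 30 min break → 11 h 9 min
Wed: 10:14 AM–8:10 PM = 9 h 56 min; less 30 min break → 9 h 26 min
Thu: 9:43 AM–6:10 PM = 8 h 27 min; less 30 min break → 7 h 57 min
Fri: 9:23 AM–8:59 PM = 11 h 36 min; less 30 min break → 11 h 6 min
Sat: 8:17 AM–5:18 PM = 9 h 1 min; less 30 min break → 8 h 31 min
Total worked: 54 h 46 min = 54.77 h.
Threshold 44 h → overtime 10 h 46 min, regular 44 h 0 min.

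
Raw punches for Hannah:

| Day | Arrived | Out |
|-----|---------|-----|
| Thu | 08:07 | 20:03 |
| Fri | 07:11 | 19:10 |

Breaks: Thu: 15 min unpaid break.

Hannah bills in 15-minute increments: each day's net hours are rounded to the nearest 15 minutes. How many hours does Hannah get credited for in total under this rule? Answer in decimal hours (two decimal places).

23.75 hours

Thu: 08:07–20:03 = 11 h 56 min − 15 min = 11 h 41 min → rounds to 11 h 45 min
Fri: 07:11–19:10 = 11 h 59 min → rounds to 12 h 0 min
Total credited: 23 h 45 min.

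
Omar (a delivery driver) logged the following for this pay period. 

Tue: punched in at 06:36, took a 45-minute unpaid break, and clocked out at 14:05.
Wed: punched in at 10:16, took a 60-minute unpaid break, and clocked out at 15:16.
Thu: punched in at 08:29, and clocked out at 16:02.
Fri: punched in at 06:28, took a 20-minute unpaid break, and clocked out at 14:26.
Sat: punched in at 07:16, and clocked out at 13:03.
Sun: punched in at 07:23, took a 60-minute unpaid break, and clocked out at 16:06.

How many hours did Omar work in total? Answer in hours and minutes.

39 h 25 min

Tue: 06:36–14:05 = 7 h 29 min; less 45 min break → 6 h 44 min
Wed: 10:16–15:16 = 5 h 0 min; less 60 min break → 4 h 0 min
Thu: 08:29–16:02 = 7 h 33 min
Fri: 06:28–14:26 = 7 h 58 min; less 20 min break → 7 h 38 min
Sat: 07:16–13:03 = 5 h 47 min
Sun: 07:23–16:06 = 8 h 43 min; less 60 min break → 7 h 43 min
Total: 6 h 44 min + 4 h 0 min + 7 h 33 min + 7 h 38 min + 5 h 47 min + 7 h 43 min = 39 h 25 min.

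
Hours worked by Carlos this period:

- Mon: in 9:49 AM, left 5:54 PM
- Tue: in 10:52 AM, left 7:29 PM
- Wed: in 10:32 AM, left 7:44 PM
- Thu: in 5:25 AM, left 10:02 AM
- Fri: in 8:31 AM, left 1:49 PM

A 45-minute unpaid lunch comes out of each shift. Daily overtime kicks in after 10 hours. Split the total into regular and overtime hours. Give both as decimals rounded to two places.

Mon: 9:49 AM–5:54 PM = 8 h 5 min; less 45 min break → 7 h 20 min
Tue: 10:52 AM–7:29 PM = 8 h 37 min; less 45 min break → 7 h 52 min
Wed: 10:32 AM–7:44 PM = 9 h 12 min; less 45 min break → 8 h 27 min
Thu: 5:25 AM–10:02 AM = 4 h 37 min; less 45 min break → 3 h 52 min
Fri: 8:31 AM–1:49 PM = 5 h 18 min; less 45 min break → 4 h 33 min
Mon reg 7 h 20 min / OT 0 h 0 min; Tue reg 7 h 52 min / OT 0 h 0 min; Wed reg 8 h 27 min / OT 0 h 0 min; Thu reg 3 h 52 min / OT 0 h 0 min; Fri reg 4 h 33 min / OT 0 h 0 min.
Totals: regular 32 h 4 min, overtime 0 h 0 min.

Regular 32.07 hours, overtime 0.00 hours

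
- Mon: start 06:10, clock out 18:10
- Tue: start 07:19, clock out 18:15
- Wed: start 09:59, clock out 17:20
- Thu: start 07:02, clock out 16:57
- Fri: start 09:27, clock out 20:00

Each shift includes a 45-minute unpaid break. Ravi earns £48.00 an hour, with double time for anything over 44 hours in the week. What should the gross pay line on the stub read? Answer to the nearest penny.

Mon: 06:10–18:10 = 12 h 0 min; less 45 min break → 11 h 15 min
Tue: 07:19–18:15 = 10 h 56 min; less 45 min break → 10 h 11 min
Wed: 09:59–17:20 = 7 h 21 min; less 45 min break → 6 h 36 min
Thu: 07:02–16:57 = 9 h 55 min; less 45 min break → 9 h 10 min
Fri: 09:27–20:00 = 10 h 33 min; less 45 min break → 9 h 48 min
Total worked: 47 h 0 min = 2820 min.
Regular 44 h 0 min = 2640 min at £48.00/h; overtime 3 h 0 min = 180 min at £96.00/h.
Pay = (2640 × £48.00 + 180 × £96.00) ÷ 60 = £2400.00.

£2400.00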